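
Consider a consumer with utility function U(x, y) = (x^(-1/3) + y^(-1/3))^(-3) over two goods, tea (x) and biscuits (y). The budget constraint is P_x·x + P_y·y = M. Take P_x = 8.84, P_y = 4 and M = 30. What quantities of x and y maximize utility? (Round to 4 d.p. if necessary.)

From the CES first-order condition, (y/x)^(4/3) = P_x/P_y.
Solve for the ratio: y/x = [P_x/P_y]^(0.75).
Substitute y = (y/x)·x into the budget: x* = M/(P_x + P_y·(y/x)).
Numerically y/x = 1.812568, so x* = 30/(8.84 + 4·1.812568) = 1.8645 and y* = 1.812568·1.8645 = 3.3795.

x* = 1.8645, y* = 3.3795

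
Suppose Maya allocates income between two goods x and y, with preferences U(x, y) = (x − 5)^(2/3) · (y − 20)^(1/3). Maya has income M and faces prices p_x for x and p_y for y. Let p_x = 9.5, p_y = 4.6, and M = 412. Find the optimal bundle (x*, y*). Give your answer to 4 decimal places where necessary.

x* = 24.1228, y* = 39.7464

This is Cobb-Douglas in (x−5, y−20): tangency gives 2/3·p_y·(y−20) = 1/3·p_x·(x−5).
After buying the subsistence bundle (5, 20), a share 2/3 of the remaining income goes to x: x* = 5 + 2/3·(M − 5p_x − 20p_y)/p_x.
Discretionary income = 412 − 5·9.5 − 20·4.6 = 272.5; x* = 5 + 2/3·272.5/9.5 = 24.1228; y* = 20 + 1/3·272.5/4.6 = 39.7464.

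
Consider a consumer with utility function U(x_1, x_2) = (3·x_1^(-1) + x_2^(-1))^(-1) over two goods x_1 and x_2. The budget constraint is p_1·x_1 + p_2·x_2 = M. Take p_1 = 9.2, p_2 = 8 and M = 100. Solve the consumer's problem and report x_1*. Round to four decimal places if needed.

Substitute x_2 = (x_2/x_1)·x_1 into the budget: x_1* = M/(p_1 + p_2·(x_2/x_1)).
Numerically x_2/x_1 = 0.619139, so x_1* = 100/(9.2 + 8·0.619139) = 7.0656.

x_1* = 7.0656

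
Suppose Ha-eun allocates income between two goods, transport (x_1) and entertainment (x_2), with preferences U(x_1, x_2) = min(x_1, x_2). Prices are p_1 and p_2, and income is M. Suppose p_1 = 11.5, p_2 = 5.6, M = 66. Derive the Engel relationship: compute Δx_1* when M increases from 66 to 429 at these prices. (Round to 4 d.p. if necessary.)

Leontief preferences: the optimum is at the kink where x_1/1 = x_2/1, i.e. x_2 = x_1.
Budget: p_1·x_1 + p_2·x_1 = M, so (p_1 + p_2)·x_1 = M.
Demand: x_1*(p_1,p_2,M) = M/(p_1 + p_2), x_2* = M/(p_1 + p_2).
Here 11.5 + 5.6 = 17.1, giving x_1* = 3.8596.
At M' = 429: x_1* = 25.0877. Change: 25.0877 − 3.8596 = 21.2281.

Δx_1* = 21.2281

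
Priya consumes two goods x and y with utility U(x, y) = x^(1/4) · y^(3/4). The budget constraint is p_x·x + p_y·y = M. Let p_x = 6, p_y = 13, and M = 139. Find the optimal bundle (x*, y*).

Tangency: MRS = (1/3)·y/x = p_x/p_y.
So 0.25·p_y·y = 0.75·p_x·x; combined with the budget, a share 0.25 of income goes to x.
Demand: x*(p_x,p_y,M) = 0.25·M/p_x and y* = 0.75·M/p_y.
At p_x=6, p_y=13, M=139: x* = 0.25·139/6 = 5.7917, y* = 8.0192.

x* = 5.7917, y* = 8.0192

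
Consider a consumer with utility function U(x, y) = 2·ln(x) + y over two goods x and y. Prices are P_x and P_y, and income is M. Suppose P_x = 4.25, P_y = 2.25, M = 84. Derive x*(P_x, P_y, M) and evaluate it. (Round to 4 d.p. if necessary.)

x* = 1.0588

Set MRS = P_x/P_y: (2/x)/1 = P_x/P_y.
So x*(P_x,P_y) = 2·P_y/P_x, independent of income; and y* = (M − 2·P_y)/P_y.
At the given prices: x* = 2·2.25/4.25 = 1.0588.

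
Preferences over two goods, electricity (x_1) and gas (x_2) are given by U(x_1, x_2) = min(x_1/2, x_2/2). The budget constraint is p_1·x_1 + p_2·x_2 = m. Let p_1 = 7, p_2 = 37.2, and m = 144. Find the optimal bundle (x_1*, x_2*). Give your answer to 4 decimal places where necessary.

Demand: x_1*(p_1,p_2,m) = 2·m/(2·p_1 + 2·p_2), x_2* = 2·m/(2·p_1 + 2·p_2).
Here 2·7 + 2·37.2 = 88.4, giving x_1* = 3.2579 and x_2* = 3.2579.

x_1* = 3.2579, x_2* = 3.2579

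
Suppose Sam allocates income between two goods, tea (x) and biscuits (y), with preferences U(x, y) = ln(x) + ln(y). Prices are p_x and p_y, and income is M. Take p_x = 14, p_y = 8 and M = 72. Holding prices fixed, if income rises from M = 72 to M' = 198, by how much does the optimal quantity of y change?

Δy* = 7.875

At p_x=14, p_y=8, M=72: y* = 0.5·72/8 = 4.5.
At M' = 198: y* = 12.375. Change: 12.375 − 4.5 = 7.875.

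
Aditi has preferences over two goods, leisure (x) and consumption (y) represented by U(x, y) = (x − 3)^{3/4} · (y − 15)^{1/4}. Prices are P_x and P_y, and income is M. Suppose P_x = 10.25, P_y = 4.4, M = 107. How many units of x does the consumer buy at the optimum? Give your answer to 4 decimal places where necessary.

Let x' = x−3, y' = y−15. MRS = 3·y'/x' = P_x/P_y.
After buying the subsistence bundle (3, 15), a share 0.75 of the remaining income goes to x: x* = 3 + 0.75·(M − 3P_x − 15P_y)/P_x.
Discretionary income = 107 − 3·10.25 − 15·4.4 = 10.25; x* = 3 + 0.75·10.25/10.25 = 3.75.

x* = 3.75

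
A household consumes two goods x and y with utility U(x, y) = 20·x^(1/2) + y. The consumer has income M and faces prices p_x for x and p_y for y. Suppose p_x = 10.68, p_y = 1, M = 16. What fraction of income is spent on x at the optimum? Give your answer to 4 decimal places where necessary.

share on x = 0.5852

Set MRS = p_x/p_y: 10·x^(−1/2) = p_x/p_y.
Solve: √x = 10·p_y/p_x, so x*(p_x,p_y) = (10·p_y/p_x)², and y* = (M − p_x·x*)/p_y.
Plugging in: x* = (10·1/10.68)² = 0.8767, y* = 6.6367.
Expenditure on x: 10.68·0.8767 = 9.3633; share = 0.5852.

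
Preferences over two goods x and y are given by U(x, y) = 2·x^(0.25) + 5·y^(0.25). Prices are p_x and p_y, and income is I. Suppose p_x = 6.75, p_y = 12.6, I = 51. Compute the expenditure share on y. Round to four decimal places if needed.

MRS = MU_x/MU_y = (2/5)·(y/x)^(0.75). Set equal to p_x/p_y.
Hence y/x = ((5/2)·p_x/p_y)^(1/(0.75)), i.e. raised to the 4/3 power.
Substitute y = (y/x)·x into the budget: x* = I/(p_x + p_y·(y/x)).
Numerically y/x = 1.476265, so x* = 51/(6.75 + 12.6·1.476265) = 2.0118 and y* = 1.476265·2.0118 = 2.9699.
Expenditure on y: 12.6·2.9699 = 37.4206; share = 0.7337.

share on y = 0.7337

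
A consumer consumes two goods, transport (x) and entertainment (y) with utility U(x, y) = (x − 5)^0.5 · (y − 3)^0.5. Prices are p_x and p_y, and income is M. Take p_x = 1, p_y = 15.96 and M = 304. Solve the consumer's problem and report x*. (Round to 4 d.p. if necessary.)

MRS = (y−3)/(x−5). Tangency with p_x/p_y gives y−3 = (p_x/p_y)·(x−5).
Substituting into the budget: x* = 5 + 0.5·(M − 5·p_x − 3·p_y)/p_x, and y* = 3 + 0.5·(…)/p_y.
Discretionary income = 304 − 5·1 − 3·15.96 = 251.12; x* = 5 + 0.5·251.12/1 = 130.56.

x* = 130.56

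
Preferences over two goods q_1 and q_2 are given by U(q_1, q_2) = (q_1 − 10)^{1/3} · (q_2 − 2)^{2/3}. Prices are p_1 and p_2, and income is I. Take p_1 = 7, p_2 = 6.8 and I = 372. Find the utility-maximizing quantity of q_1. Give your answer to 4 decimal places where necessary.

q_1* = 23.7333

Discretionary income = 372 − 10·7 − 2·6.8 = 288.4; q_1* = 10 + 1/3·288.4/7 = 23.7333.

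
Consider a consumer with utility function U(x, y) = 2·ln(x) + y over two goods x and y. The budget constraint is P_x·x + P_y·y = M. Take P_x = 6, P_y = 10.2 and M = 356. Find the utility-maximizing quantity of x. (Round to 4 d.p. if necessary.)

x* = 3.4

MU_x = 2/x, MU_y = 1. Tangency: 2/x = P_x/P_y.
So x*(P_x,P_y) = 2·P_y/P_x, independent of income; and y* = (M − 2·P_y)/P_y.
At the given prices: x* = 2·10.2/6 = 3.4.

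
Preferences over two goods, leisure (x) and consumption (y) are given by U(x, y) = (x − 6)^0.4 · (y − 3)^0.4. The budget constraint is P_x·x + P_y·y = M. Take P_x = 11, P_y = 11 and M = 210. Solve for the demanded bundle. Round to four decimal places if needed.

MRS = (y−3)/(x−6). Tangency with P_x/P_y gives y−3 = (P_x/P_y)·(x−6).
Substituting into the budget: x* = 6 + 0.5·(M − 6·P_x − 3·P_y)/P_x, and y* = 3 + 0.5·(…)/P_y.
Discretionary income = 210 − 6·11 − 3·11 = 111; x* = 6 + 0.5·111/11 = 11.0455; y* = 3 + 0.5·111/11 = 8.0455.

x* = 11.0455, y* = 8.0455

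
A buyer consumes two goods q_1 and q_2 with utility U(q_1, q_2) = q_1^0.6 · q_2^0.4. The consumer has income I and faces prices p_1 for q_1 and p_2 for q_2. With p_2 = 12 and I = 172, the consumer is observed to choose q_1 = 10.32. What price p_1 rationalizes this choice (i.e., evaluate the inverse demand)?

The MRS is (3/2)·q_2/q_1. Set MRS = p_1/p_2.
Rearranging, p_2·q_2 = (2/3)·p_1·q_1. Substituting into the budget gives p_1·q_1·(1 + (2/3)) = I.
Demand: q_1*(p_1,p_2,I) = 0.6·I/p_1 and q_2* = 0.4·I/p_2.
Set q_1* = 10.32 in the demand function and solve for p_1: p_1 = 10.

p_1 = 10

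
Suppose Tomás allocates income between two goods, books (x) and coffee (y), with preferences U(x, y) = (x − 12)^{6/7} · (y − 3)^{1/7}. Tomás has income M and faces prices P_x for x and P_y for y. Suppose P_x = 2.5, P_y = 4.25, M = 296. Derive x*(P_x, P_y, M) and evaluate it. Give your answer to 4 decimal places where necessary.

After buying the subsistence bundle (12, 3), a share 6/7 of the remaining income goes to x: x* = 12 + 6/7·(M − 12P_x − 3P_y)/P_x.
Discretionary income = 296 − 12·2.5 − 3·4.25 = 253.25; x* = 12 + 6/7·253.25/2.5 = 98.8286.

x* = 98.8286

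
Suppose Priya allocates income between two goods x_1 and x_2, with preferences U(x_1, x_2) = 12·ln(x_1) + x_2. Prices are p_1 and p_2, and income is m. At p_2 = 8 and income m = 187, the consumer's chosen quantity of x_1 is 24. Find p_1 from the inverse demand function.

Set MRS = p_1/p_2: (12/x_1)/1 = p_1/p_2.
So x_1*(p_1,p_2) = 12·p_2/p_1, independent of income; and x_2* = (m − 12·p_2)/p_2.
Set x_1* = 24 in the demand function and solve for p_1: p_1 = 4.

p_1 = 4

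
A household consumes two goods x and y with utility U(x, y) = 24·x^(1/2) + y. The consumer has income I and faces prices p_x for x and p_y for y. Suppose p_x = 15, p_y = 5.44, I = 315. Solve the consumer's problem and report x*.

x* = 18.9399

Solve: √x = 12·p_y/p_x, so x*(p_x,p_y) = (12·p_y/p_x)², and y* = (I − p_x·x*)/p_y.
Plugging in: x* = (12·5.44/15)² = 18.9399.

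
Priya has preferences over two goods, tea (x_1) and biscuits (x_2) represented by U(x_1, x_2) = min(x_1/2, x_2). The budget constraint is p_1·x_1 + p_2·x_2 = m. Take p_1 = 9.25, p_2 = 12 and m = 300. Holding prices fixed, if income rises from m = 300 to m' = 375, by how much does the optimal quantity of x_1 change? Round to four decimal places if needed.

Δx_1* = 4.918

Leontief preferences: the optimum is at the kink where x_1/2 = x_2/1, i.e. x_2 = (1/2)·x_1.
Budget: p_1·x_1 + p_2·(1/2)·x_1 = m, so (2·p_1 + p_2)·x_1 = 2·m.
Demand: x_1*(p_1,p_2,m) = 2·m/(2·p_1 + p_2), x_2* = m/(2·p_1 + p_2).
Here 2·9.25 + 12 = 30.5, giving x_1* = 19.6721.
At m' = 375: x_1* = 24.5902. Change: 24.5902 − 19.6721 = 4.918.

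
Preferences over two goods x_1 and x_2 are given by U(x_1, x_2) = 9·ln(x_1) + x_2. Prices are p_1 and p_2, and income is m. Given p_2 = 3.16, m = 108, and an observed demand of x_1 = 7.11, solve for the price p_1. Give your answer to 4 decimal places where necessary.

MU_x_1 = 9/x_1, MU_x_2 = 1. Tangency: 9/x_1 = p_1/p_2.
So x_1*(p_1,p_2) = 9·p_2/p_1, independent of income; and x_2* = (m − 9·p_2)/p_2.
Set x_1* = 7.11 in the demand function and solve for p_1: p_1 = 4.

p_1 = 4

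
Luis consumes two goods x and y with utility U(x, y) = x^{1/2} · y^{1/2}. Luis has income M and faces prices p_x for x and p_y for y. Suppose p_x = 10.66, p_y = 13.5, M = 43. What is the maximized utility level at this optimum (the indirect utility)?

V = 1.7922

Tangency: MRS = y/x = p_x/p_y.
So 0.5·p_y·y = 0.5·p_x·x; combined with the budget, a share 0.5 of income goes to x.
Demand: x*(p_x,p_y,M) = 0.5·M/p_x and y* = 0.5·M/p_y.
At p_x=10.66, p_y=13.5, M=43: x* = 0.5·43/10.66 = 2.0169, y* = 1.5926.
Utility at the optimum: U(2.0169, 1.5926) = 1.7922.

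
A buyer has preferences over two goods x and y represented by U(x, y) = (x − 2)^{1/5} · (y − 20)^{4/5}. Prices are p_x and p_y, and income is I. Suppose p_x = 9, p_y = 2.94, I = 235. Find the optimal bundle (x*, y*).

x* = 5.5156, y* = 63.0476

Discretionary income = 235 − 2·9 − 20·2.94 = 158.2; x* = 2 + 0.2·158.2/9 = 5.5156; y* = 20 + 0.8·158.2/2.94 = 63.0476.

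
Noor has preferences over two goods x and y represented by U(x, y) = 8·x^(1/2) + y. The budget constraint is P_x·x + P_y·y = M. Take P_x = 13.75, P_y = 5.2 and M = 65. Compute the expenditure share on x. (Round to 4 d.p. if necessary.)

Plugging in: x* = (4·5.2/13.75)² = 2.2883, y* = 6.4491.
Expenditure on x: 13.75·2.2883 = 31.4647; share = 0.4841.

share on x = 0.4841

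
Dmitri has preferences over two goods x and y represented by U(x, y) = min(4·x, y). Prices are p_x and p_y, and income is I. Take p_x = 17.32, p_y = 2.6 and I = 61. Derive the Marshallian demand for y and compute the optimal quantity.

With perfect complements, no substitution: consume in ratio x:y = 1:4.
Budget: p_x·x + p_y·4·x = I, so (p_x + 4·p_y)·x = I.
Demand: x*(p_x,p_y,I) = I/(p_x + 4·p_y), y* = 4·I/(p_x + 4·p_y).
Here 17.32 + 4·2.6 = 27.72, giving y* = 8.8023.

y* = 8.8023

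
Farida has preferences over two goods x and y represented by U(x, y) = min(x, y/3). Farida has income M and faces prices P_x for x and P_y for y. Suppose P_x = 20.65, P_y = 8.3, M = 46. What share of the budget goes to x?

share on x = 0.4533

Demand: x*(P_x,P_y,M) = M/(P_x + 3·P_y), y* = 3·M/(P_x + 3·P_y).
Here 20.65 + 3·8.3 = 45.55, giving x* = 1.0099 and y* = 3.0296.
Expenditure on x: 20.65·1.0099 = 20.854; share = 0.4533.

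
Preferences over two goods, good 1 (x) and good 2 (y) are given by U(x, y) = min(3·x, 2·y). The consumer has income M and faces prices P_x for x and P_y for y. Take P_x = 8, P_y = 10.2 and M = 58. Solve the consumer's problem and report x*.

x* = 2.4893

Leontief preferences: the optimum is at the kink where x/2 = y/3, i.e. y = (3/2)·x.
Budget: P_x·x + P_y·(3/2)·x = M, so (2·P_x + 3·P_y)·x = 2·M.
Demand: x*(P_x,P_y,M) = 2·M/(2·P_x + 3·P_y), y* = 3·M/(2·P_x + 3·P_y).
Here 2·8 + 3·10.2 = 46.6, giving x* = 2.4893.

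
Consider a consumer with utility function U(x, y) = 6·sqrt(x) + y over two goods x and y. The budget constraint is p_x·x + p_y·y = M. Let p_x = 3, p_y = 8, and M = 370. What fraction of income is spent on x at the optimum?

share on x = 0.5189

Set MRS = p_x/p_y: 3·x^(−1/2) = p_x/p_y.
Solve: √x = 3·p_y/p_x, so x*(p_x,p_y) = (3·p_y/p_x)², and y* = (M − p_x·x*)/p_y.
Plugging in: x* = (3·8/3)² = 64, y* = 22.25.
Expenditure on x: 3·64 = 192; share = 0.5189.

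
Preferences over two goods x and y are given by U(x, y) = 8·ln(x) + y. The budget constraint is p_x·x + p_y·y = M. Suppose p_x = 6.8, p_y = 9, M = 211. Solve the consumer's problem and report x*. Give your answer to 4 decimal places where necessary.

Set MRS = p_x/p_y: (8/x)/1 = p_x/p_y.
So x*(p_x,p_y) = 8·p_y/p_x, independent of income; and y* = (M − 8·p_y)/p_y.
At the given prices: x* = 8·9/6.8 = 10.5882.

x* = 10.5882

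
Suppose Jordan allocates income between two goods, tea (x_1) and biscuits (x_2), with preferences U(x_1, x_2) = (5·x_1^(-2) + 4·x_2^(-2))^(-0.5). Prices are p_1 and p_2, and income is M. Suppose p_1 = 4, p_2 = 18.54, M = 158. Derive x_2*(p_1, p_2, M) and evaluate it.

From the CES first-order condition, (5/4)·(x_2/x_1)^(3) = p_1/p_2.
Solve for the ratio: x_2/x_1 = [(4/5)·p_1/p_2]^(1/3).
With the ratio pinned down, the budget gives x_1* = M/(p_1 + p_2·(x_2/x_1)) and x_2* = (x_2/x_1)·x_1*.
Numerically x_2/x_1 = 0.556775, so x_1* = 158/(4 + 18.54·0.556775) = 11.0315 and x_2* = 0.556775·11.0315 = 6.1421.

x_2* = 6.1421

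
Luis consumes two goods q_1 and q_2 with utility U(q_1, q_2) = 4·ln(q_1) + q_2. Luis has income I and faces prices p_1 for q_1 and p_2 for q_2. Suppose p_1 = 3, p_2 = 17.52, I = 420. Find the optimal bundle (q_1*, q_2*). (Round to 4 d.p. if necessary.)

Set MRS = p_1/p_2: (4/q_1)/1 = p_1/p_2.
So q_1*(p_1,p_2) = 4·p_2/p_1, independent of income; and q_2* = (I − 4·p_2)/p_2.
At the given prices: q_1* = 4·17.52/3 = 23.36, and q_2* = 19.9726.

q_1* = 23.36, q_2* = 19.9726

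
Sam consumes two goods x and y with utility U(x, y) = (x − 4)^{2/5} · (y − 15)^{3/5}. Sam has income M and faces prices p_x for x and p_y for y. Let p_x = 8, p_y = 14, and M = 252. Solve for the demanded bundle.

Discretionary income = 252 − 4·8 − 15·14 = 10; x* = 4 + 0.4·10/8 = 4.5; y* = 15 + 0.6·10/14 = 15.4286.

x* = 4.5, y* = 15.4286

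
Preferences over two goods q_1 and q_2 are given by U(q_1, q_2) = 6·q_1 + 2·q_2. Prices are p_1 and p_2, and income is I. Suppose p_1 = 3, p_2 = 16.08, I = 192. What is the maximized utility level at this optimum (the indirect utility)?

Perfect substitutes: compare marginal utility per dollar. 6/p_1 vs 2/p_2 → 2 vs 0.1244.
q_1 gives more utility per dollar, so spend all income on q_1: q_1* = I/p_1, q_2* = 0.
Numerically: q_1* = 64, q_2* = 0.
Utility at the optimum: U(64, 0) = 384.

V = 384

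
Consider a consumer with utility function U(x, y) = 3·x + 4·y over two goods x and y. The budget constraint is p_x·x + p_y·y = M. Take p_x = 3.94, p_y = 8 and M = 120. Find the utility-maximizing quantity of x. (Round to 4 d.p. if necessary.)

Linear utility — the consumer picks whichever good has higher MU/price: 3/3.94 = 0.7614 vs 4/8 = 0.5.
x gives more utility per dollar, so spend all income on x: x* = M/p_x, y* = 0.
Numerically: x* = 30.4569, y* = 0.

x* = 30.4569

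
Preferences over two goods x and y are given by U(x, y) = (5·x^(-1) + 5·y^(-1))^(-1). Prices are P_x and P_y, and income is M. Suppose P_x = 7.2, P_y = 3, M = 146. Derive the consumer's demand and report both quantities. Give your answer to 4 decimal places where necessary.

From the CES first-order condition, (y/x)^(2) = P_x/P_y.
Solve for the ratio: y/x = [P_x/P_y]^(0.5).
With the ratio pinned down, the budget gives x* = M/(P_x + P_y·(y/x)) and y* = (y/x)·x*.
Numerically y/x = 1.549193, so x* = 146/(7.2 + 3·1.549193) = 12.3232 and y* = 1.549193·12.3232 = 19.091.

x* = 12.3232, y* = 19.091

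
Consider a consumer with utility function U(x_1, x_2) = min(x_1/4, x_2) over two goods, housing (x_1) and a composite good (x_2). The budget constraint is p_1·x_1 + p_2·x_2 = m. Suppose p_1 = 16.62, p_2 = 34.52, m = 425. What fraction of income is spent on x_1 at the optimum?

share on x_1 = 0.6582

With perfect complements, no substitution: consume in ratio x_1:x_2 = 4:1.
Budget: p_1·x_1 + p_2·(1/4)·x_1 = m, so (4·p_1 + p_2)·x_1 = 4·m.
Demand: x_1*(p_1,p_2,m) = 4·m/(4·p_1 + p_2), x_2* = m/(4·p_1 + p_2).
Here 4·16.62 + 34.52 = 101, giving x_1* = 16.8317 and x_2* = 4.2079.
Expenditure on x_1: 16.62·16.8317 = 279.7426; share = 0.6582.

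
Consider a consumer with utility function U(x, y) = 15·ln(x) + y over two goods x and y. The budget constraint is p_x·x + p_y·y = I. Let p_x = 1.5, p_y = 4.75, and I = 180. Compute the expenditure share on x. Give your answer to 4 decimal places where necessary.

MU_x = 15/x, MU_y = 1. Tangency: 15/x = p_x/p_y.
So x*(p_x,p_y) = 15·p_y/p_x, independent of income; and y* = (I − 15·p_y)/p_y.
At the given prices: x* = 15·4.75/1.5 = 47.5, and y* = 22.8947.
Expenditure on x: 1.5·47.5 = 71.25; share = 0.3958.

share on x = 0.3958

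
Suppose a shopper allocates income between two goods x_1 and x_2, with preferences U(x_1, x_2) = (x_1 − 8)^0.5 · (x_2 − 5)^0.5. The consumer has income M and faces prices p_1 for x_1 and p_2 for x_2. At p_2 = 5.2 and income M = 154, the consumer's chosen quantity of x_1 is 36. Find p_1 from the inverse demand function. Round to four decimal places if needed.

This is Cobb-Douglas in (x_1−8, x_2−5): tangency gives 0.5·p_2·(x_2−5) = 0.5·p_1·(x_1−8).
After buying the subsistence bundle (8, 5), a share 0.5 of the remaining income goes to x_1: x_1* = 8 + 0.5·(M − 8p_1 − 5p_2)/p_1.
Set x_1* = 36 in the demand function and solve for p_1: p_1 = 2.

p_1 = 2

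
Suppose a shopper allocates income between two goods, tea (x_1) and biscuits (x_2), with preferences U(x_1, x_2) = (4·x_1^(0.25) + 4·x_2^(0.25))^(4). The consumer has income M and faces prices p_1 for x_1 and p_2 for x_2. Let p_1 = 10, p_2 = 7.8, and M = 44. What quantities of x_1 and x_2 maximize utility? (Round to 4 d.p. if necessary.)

x_1* = 2.1089, x_2* = 2.9372

MRS = MU_x_1/MU_x_2 = (x_2/x_1)^(0.75). Set equal to p_1/p_2.
Solve for the ratio: x_2/x_1 = [p_1/p_2]^(4/3).
With the ratio pinned down, the budget gives x_1* = M/(p_1 + p_2·(x_2/x_1)) and x_2* = (x_2/x_1)·x_1*.
Numerically x_2/x_1 = 1.392752, so x_1* = 44/(10 + 7.8·1.392752) = 2.1089 and x_2* = 1.392752·2.1089 = 2.9372.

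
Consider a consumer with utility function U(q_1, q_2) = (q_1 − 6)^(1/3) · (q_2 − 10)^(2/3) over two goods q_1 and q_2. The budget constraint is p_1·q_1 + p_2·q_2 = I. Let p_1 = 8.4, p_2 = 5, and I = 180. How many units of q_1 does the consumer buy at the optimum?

q_1* = 9.1587

Discretionary income = 180 − 6·8.4 − 10·5 = 79.6; q_1* = 6 + 1/3·79.6/8.4 = 9.1587.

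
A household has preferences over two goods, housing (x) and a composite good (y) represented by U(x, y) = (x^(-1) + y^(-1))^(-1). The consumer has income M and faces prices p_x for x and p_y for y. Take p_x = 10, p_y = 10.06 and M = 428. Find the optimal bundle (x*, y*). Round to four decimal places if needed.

MU_x ∝ x^(-2), MU_y ∝ y^(-2), so MRS = (y/x)^(2) = p_x/p_y.
Hence y/x = (p_x/p_y)^(1/(2)), i.e. raised to the 0.5 power.
With the ratio pinned down, the budget gives x* = M/(p_x + p_y·(y/x)) and y* = (y/x)·x*.
Numerically y/x = 0.997013, so x* = 428/(10 + 10.06·0.997013) = 21.368 and y* = 0.997013·21.368 = 21.3042.

x* = 21.368, y* = 21.3042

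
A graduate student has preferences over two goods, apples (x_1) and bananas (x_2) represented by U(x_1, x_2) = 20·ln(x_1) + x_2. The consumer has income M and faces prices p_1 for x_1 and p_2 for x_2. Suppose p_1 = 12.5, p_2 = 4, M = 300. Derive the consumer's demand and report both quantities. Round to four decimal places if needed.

x_1* = 6.4, x_2* = 55

Set MRS = p_1/p_2: (20/x_1)/1 = p_1/p_2.
So x_1*(p_1,p_2) = 20·p_2/p_1, independent of income; and x_2* = (M − 20·p_2)/p_2.
At the given prices: x_1* = 20·4/12.5 = 6.4, and x_2* = 55.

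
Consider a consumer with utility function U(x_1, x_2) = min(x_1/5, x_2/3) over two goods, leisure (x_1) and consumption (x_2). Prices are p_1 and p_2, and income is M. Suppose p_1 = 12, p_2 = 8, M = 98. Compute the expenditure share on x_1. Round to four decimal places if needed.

share on x_1 = 0.7143

With perfect complements, no substitution: consume in ratio x_1:x_2 = 5:3.
Budget: p_1·x_1 + p_2·(3/5)·x_1 = M, so (5·p_1 + 3·p_2)·x_1 = 5·M.
Demand: x_1*(p_1,p_2,M) = 5·M/(5·p_1 + 3·p_2), x_2* = 3·M/(5·p_1 + 3·p_2).
Here 5·12 + 3·8 = 84, giving x_1* = 5.8333 and x_2* = 3.5.
Expenditure on x_1: 12·5.8333 = 70; share = 0.7143.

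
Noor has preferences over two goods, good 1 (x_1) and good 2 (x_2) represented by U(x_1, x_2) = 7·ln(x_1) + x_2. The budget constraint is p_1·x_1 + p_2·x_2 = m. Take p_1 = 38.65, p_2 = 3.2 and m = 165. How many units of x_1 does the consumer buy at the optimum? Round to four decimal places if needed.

x_1* = 0.5796

Set MRS = p_1/p_2: (7/x_1)/1 = p_1/p_2.
So x_1*(p_1,p_2) = 7·p_2/p_1, independent of income; and x_2* = (m − 7·p_2)/p_2.
At the given prices: x_1* = 7·3.2/38.65 = 0.5796.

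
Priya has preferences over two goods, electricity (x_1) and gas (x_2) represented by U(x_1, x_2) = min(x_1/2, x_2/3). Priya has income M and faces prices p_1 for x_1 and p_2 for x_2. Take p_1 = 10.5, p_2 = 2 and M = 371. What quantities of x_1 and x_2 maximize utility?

x_1* = 27.4815, x_2* = 41.2222

With perfect complements, no substitution: consume in ratio x_1:x_2 = 2:3.
Budget: p_1·x_1 + p_2·(3/2)·x_1 = M, so (2·p_1 + 3·p_2)·x_1 = 2·M.
Demand: x_1*(p_1,p_2,M) = 2·M/(2·p_1 + 3·p_2), x_2* = 3·M/(2·p_1 + 3·p_2).
Here 2·10.5 + 3·2 = 27, giving x_1* = 27.4815 and x_2* = 41.2222.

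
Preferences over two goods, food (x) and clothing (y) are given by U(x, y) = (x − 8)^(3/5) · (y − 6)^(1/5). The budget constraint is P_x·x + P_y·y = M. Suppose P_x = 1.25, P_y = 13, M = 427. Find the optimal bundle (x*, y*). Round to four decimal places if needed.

x* = 211.4, y* = 12.5192

This is Cobb-Douglas in (x−8, y−6): tangency gives 0.6·P_y·(y−6) = 0.2·P_x·(x−8).
Substituting into the budget: x* = 8 + 0.75·(M − 8·P_x − 6·P_y)/P_x, and y* = 6 + 0.25·(…)/P_y.
Discretionary income = 427 − 8·1.25 − 6·13 = 339; x* = 8 + 0.75·339/1.25 = 211.4; y* = 6 + 0.25·339/13 = 12.5192.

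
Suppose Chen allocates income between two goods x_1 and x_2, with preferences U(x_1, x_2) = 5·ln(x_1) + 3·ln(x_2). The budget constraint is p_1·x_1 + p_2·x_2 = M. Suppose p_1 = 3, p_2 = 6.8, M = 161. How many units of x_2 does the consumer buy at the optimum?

x_2* = 8.8787

Tangency: MRS = (5/3)·x_2/x_1 = p_1/p_2.
Rearranging, p_2·x_2 = (3/5)·p_1·x_1. Substituting into the budget gives p_1·x_1·(1 + (3/5)) = M.
Demand: x_1*(p_1,p_2,M) = 0.625·M/p_1 and x_2* = 0.375·M/p_2.
At p_1=3, p_2=6.8, M=161: x_2* = 0.375·161/6.8 = 8.8787.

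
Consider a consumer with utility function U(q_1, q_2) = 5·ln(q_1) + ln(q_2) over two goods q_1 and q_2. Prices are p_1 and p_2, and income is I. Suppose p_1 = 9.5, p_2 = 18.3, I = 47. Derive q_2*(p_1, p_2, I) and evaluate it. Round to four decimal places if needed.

q_2* = 0.4281

Demand: q_1*(p_1,p_2,I) = 5/6·I/p_1 and q_2* = 1/6·I/p_2.
At p_1=9.5, p_2=18.3, I=47: q_2* = 1/6·47/18.3 = 0.4281.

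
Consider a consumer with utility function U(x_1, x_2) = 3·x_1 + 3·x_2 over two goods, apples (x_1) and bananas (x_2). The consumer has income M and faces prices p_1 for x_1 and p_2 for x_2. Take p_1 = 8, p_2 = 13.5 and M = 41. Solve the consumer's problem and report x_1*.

Perfect substitutes: compare marginal utility per dollar. 3/p_1 vs 3/p_2 → 0.375 vs 0.2222.
x_1 gives more utility per dollar, so spend all income on x_1: x_1* = M/p_1, x_2* = 0.
Numerically: x_1* = 5.125, x_2* = 0.

x_1* = 5.125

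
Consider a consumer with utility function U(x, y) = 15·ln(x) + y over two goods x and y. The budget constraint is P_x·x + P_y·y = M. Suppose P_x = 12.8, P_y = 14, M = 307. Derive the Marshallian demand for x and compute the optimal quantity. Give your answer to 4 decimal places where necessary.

Set MRS = P_x/P_y: (15/x)/1 = P_x/P_y.
So x*(P_x,P_y) = 15·P_y/P_x, independent of income; and y* = (M − 15·P_y)/P_y.
At the given prices: x* = 15·14/12.8 = 16.4062.

x* = 16.4062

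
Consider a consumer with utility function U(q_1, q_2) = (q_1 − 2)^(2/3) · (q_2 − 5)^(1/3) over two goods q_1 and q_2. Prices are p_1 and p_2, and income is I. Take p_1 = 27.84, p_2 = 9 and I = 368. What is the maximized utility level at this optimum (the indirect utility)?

MRS = 2·(q_2−5)/(q_1−2). Tangency with p_1/p_2 gives q_2−5 = (1/2)·(p_1/p_2)·(q_1−2).
Substituting into the budget: q_1* = 2 + 2/3·(I − 2·p_1 − 5·p_2)/p_1, and q_2* = 5 + 1/3·(…)/p_2.
Discretionary income = 368 − 2·27.84 − 5·9 = 267.32; q_1* = 2 + 2/3·267.32/27.84 = 8.4013; q_2* = 5 + 1/3·267.32/9 = 14.9007.
Utility at the optimum: U(8.4013, 14.9007) = 7.4029.

V = 7.4029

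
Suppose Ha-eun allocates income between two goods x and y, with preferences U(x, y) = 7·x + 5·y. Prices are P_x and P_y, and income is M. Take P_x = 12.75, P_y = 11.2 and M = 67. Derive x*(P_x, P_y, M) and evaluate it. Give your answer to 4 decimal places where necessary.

Linear utility — the consumer picks whichever good has higher MU/price: 7/12.75 = 0.549 vs 5/11.2 = 0.4464.
x gives more utility per dollar, so spend all income on x: x* = M/P_x, y* = 0.
Numerically: x* = 5.2549, y* = 0.

x* = 5.2549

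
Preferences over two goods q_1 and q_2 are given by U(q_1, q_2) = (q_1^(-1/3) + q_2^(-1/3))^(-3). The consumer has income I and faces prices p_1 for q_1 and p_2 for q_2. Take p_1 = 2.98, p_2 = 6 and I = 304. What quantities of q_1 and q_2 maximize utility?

MRS = MU_q_1/MU_q_2 = (q_2/q_1)^(4/3). Set equal to p_1/p_2.
Hence q_2/q_1 = (p_1/p_2)^(1/(4/3)), i.e. raised to the 0.75 power.
Substitute q_2 = (q_2/q_1)·q_1 into the budget: q_1* = I/(p_1 + p_2·(q_2/q_1)).
Numerically q_2/q_1 = 0.591628, so q_1* = 304/(2.98 + 6·0.591628) = 46.556 and q_2* = 0.591628·46.556 = 27.5438.

q_1* = 46.556, q_2* = 27.5438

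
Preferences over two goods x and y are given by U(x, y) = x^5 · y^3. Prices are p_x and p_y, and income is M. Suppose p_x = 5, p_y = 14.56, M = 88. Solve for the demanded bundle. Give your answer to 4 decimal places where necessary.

x* = 11, y* = 2.2665

MU_x/MU_y = (5·y)/(3·x); tangency sets this equal to p_x/p_y.
Rearranging, p_y·y = (3/5)·p_x·x. Substituting into the budget gives p_x·x·(1 + (3/5)) = M.
Demand: x*(p_x,p_y,M) = 0.625·M/p_x and y* = 0.375·M/p_y.
At p_x=5, p_y=14.56, M=88: x* = 0.625·88/5 = 11, y* = 2.2665.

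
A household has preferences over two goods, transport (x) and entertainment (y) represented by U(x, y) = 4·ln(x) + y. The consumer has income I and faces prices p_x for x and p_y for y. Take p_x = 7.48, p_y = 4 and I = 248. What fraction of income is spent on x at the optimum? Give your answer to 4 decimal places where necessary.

share on x = 0.0645

Set MRS = p_x/p_y: (4/x)/1 = p_x/p_y.
So x*(p_x,p_y) = 4·p_y/p_x, independent of income; and y* = (I − 4·p_y)/p_y.
At the given prices: x* = 4·4/7.48 = 2.139, and y* = 58.
Expenditure on x: 7.48·2.139 = 16; share = 0.0645.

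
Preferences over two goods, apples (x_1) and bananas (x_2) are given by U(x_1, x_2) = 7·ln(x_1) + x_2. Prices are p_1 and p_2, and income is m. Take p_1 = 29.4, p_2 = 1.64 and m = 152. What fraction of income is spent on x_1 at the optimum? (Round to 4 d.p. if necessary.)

MU_x_1 = 7/x_1, MU_x_2 = 1. Tangency: 7/x_1 = p_1/p_2.
So x_1*(p_1,p_2) = 7·p_2/p_1, independent of income; and x_2* = (m − 7·p_2)/p_2.
At the given prices: x_1* = 7·1.64/29.4 = 0.3905, and x_2* = 85.6829.
Expenditure on x_1: 29.4·0.3905 = 11.48; share = 0.0755.

share on x_1 = 0.0755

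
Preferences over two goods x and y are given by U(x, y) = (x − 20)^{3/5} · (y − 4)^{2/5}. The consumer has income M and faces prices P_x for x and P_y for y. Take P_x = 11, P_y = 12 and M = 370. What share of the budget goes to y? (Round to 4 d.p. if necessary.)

share on y = 0.24

This is Cobb-Douglas in (x−20, y−4): tangency gives 0.6·P_y·(y−4) = 0.4·P_x·(x−20).
Substituting into the budget: x* = 20 + 0.6·(M − 20·P_x − 4·P_y)/P_x, and y* = 4 + 0.4·(…)/P_y.
Discretionary income = 370 − 20·11 − 4·12 = 102; x* = 20 + 0.6·102/11 = 25.5636; y* = 4 + 0.4·102/12 = 7.4.
Expenditure on y: 12·7.4 = 88.8; share = 0.24.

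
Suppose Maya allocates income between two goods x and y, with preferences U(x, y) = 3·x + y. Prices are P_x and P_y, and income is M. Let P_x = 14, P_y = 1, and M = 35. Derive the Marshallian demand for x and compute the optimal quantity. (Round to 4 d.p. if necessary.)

Linear utility — the consumer picks whichever good has higher MU/price: 3/14 = 0.2143 vs 1/1 = 1.
y gives more utility per dollar, so spend all income on y: y* = M/P_y, x* = 0.
Numerically: x* = 0, y* = 35.

x* = 0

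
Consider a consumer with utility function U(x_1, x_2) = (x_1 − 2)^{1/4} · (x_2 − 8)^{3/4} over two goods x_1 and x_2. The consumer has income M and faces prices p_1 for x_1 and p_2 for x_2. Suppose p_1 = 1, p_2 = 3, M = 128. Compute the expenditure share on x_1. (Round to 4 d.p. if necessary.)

MRS = (1/3)·(x_2−8)/(x_1−2). Tangency with p_1/p_2 gives x_2−8 = 3·(p_1/p_2)·(x_1−2).
Substituting into the budget: x_1* = 2 + 0.25·(M − 2·p_1 − 8·p_2)/p_1, and x_2* = 8 + 0.75·(…)/p_2.
Discretionary income = 128 − 2·1 − 8·3 = 102; x_1* = 2 + 0.25·102/1 = 27.5; x_2* = 8 + 0.75·102/3 = 33.5.
Expenditure on x_1: 1·27.5 = 27.5; share = 0.2148.

share on x_1 = 0.2148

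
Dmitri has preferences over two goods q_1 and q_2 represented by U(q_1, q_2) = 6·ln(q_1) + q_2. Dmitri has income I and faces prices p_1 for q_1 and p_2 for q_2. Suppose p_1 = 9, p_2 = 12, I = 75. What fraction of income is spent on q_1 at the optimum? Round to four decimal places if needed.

Set MRS = p_1/p_2: (6/q_1)/1 = p_1/p_2.
So q_1*(p_1,p_2) = 6·p_2/p_1, independent of income; and q_2* = (I − 6·p_2)/p_2.
At the given prices: q_1* = 6·12/9 = 8, and q_2* = 0.25.
Expenditure on q_1: 9·8 = 72; share = 0.96.

share on q_1 = 0.96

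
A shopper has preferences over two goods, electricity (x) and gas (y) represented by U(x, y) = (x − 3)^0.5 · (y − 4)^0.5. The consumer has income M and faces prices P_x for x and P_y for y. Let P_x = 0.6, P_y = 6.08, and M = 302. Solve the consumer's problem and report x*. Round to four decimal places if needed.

x* = 232.9

After buying the subsistence bundle (3, 4), a share 0.5 of the remaining income goes to x: x* = 3 + 0.5·(M − 3P_x − 4P_y)/P_x.
Discretionary income = 302 − 3·0.6 − 4·6.08 = 275.88; x* = 3 + 0.5·275.88/0.6 = 232.9.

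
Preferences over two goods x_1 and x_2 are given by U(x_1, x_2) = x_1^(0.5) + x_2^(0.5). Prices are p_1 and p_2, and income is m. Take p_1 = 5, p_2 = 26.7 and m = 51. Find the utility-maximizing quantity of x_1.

x_1* = 8.5912

MRS = MU_x_1/MU_x_2 = (x_2/x_1)^(0.5). Set equal to p_1/p_2.
Solve for the ratio: x_2/x_1 = [p_1/p_2]^(2).
Substitute x_2 = (x_2/x_1)·x_1 into the budget: x_1* = m/(p_1 + p_2·(x_2/x_1)).
Numerically x_2/x_1 = 0.035069, so x_1* = 51/(5 + 26.7·0.035069) = 8.5912.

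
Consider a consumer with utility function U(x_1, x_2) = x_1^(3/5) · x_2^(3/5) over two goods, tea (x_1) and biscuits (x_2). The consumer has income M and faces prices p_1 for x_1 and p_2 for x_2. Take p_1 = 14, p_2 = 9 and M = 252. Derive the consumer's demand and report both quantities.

Tangency: MRS = x_2/x_1 = p_1/p_2.
Rearranging, p_2·x_2 = p_1·x_1. Substituting into the budget gives p_1·x_1·(1 + 1) = M.
Demand: x_1*(p_1,p_2,M) = 0.5·M/p_1 and x_2* = 0.5·M/p_2.
At p_1=14, p_2=9, M=252: x_1* = 0.5·252/14 = 9, x_2* = 14.

x_1* = 9, x_2* = 14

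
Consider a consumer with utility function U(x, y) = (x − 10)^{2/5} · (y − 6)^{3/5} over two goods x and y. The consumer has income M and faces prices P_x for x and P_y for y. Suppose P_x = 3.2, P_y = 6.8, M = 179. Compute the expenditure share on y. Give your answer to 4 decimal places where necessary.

share on y = 0.5839

Let x' = x−10, y' = y−6. MRS = (2/3)·y'/x' = P_x/P_y.
After buying the subsistence bundle (10, 6), a share 0.4 of the remaining income goes to x: x* = 10 + 0.4·(M − 10P_x − 6P_y)/P_x.
Discretionary income = 179 − 10·3.2 − 6·6.8 = 106.2; x* = 10 + 0.4·106.2/3.2 = 23.275; y* = 6 + 0.6·106.2/6.8 = 15.3706.
Expenditure on y: 6.8·15.3706 = 104.52; share = 0.5839.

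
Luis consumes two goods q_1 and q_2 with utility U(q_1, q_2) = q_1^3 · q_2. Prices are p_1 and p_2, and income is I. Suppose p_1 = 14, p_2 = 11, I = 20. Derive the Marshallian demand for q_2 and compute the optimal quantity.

q_2* = 0.4545

MU_q_1/MU_q_2 = (3·q_2)/(q_1); tangency sets this equal to p_1/p_2.
Rearranging, p_2·q_2 = (1/3)·p_1·q_1. Substituting into the budget gives p_1·q_1·(1 + (1/3)) = I.
Demand: q_1*(p_1,p_2,I) = 0.75·I/p_1 and q_2* = 0.25·I/p_2.
At p_1=14, p_2=11, I=20: q_2* = 0.25·20/11 = 0.4545.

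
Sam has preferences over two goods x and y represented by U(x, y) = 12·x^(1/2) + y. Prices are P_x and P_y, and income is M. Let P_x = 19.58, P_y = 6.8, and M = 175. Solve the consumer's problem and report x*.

x* = 4.3421

Utility is quasi-linear in y; the FOC for x is 6/√x = P_x/P_y.
Solve: √x = 6·P_y/P_x, so x*(P_x,P_y) = (6·P_y/P_x)², and y* = (M − P_x·x*)/P_y.
Plugging in: x* = (6·6.8/19.58)² = 4.3421.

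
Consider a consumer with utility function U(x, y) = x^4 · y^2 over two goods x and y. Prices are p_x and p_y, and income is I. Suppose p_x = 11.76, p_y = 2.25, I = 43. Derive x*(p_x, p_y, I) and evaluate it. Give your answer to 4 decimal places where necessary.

Demand: x*(p_x,p_y,I) = 2/3·I/p_x and y* = 1/3·I/p_y.
At p_x=11.76, p_y=2.25, I=43: x* = 2/3·43/11.76 = 2.4376.

x* = 2.4376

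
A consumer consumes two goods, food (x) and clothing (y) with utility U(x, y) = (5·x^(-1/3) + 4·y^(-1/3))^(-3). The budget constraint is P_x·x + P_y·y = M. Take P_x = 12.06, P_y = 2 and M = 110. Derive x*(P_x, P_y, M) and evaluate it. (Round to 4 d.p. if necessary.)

x* = 5.9235

From the CES first-order condition, (5/4)·(y/x)^(4/3) = P_x/P_y.
Solve for the ratio: y/x = [(4/5)·P_x/P_y]^(0.75).
Substitute y = (y/x)·x into the budget: x* = M/(P_x + P_y·(y/x)).
Numerically y/x = 3.255034, so x* = 110/(12.06 + 2·3.255034) = 5.9235.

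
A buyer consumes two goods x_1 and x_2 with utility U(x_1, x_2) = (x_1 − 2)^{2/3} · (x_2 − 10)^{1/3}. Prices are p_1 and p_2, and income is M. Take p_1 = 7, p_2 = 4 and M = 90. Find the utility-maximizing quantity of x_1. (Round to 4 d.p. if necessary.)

Let x_1' = x_1−2, x_2' = x_2−10. MRS = 2·x_2'/x_1' = p_1/p_2.
After buying the subsistence bundle (2, 10), a share 2/3 of the remaining income goes to x_1: x_1* = 2 + 2/3·(M − 2p_1 − 10p_2)/p_1.
Discretionary income = 90 − 2·7 − 10·4 = 36; x_1* = 2 + 2/3·36/7 = 5.4286.

x_1* = 5.4286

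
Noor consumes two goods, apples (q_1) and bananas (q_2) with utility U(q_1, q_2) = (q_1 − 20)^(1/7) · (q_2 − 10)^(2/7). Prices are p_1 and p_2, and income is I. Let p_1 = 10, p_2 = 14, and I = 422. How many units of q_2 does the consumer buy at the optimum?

q_2* = 13.9048

Substituting into the budget: q_1* = 20 + 1/3·(I − 20·p_1 − 10·p_2)/p_1, and q_2* = 10 + 2/3·(…)/p_2.
Discretionary income = 422 − 20·10 − 10·14 = 82; q_2* = 10 + 2/3·82/14 = 13.9048.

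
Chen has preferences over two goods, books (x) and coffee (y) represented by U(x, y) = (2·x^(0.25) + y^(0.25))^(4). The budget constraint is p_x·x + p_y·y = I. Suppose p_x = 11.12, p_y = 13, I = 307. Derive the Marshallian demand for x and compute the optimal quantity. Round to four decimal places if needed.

MU_x ∝ 2·x^(-0.75), MU_y ∝ y^(-0.75), so MRS = 2·(y/x)^(0.75) = p_x/p_y.
Hence y/x = ((1/2)·p_x/p_y)^(1/(0.75)), i.e. raised to the 4/3 power.
With the ratio pinned down, the budget gives x* = I/(p_x + p_y·(y/x)) and y* = (y/x)·x*.
Numerically y/x = 0.322237, so x* = 307/(11.12 + 13·0.322237) = 20.0535.

x* = 20.0535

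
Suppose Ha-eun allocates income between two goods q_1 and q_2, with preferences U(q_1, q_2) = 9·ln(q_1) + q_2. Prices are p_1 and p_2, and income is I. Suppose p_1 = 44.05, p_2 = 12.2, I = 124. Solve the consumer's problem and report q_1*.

q_1* = 2.4926

Set MRS = p_1/p_2: (9/q_1)/1 = p_1/p_2.
So q_1*(p_1,p_2) = 9·p_2/p_1, independent of income; and q_2* = (I − 9·p_2)/p_2.
At the given prices: q_1* = 9·12.2/44.05 = 2.4926.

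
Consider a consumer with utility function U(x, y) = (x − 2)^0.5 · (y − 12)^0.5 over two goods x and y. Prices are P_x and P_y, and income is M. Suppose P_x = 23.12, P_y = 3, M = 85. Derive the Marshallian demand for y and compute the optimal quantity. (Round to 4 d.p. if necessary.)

y* = 12.46

After buying the subsistence bundle (2, 12), a share 0.5 of the remaining income goes to x: x* = 2 + 0.5·(M − 2P_x − 12P_y)/P_x.
Discretionary income = 85 − 2·23.12 − 12·3 = 2.76; y* = 12 + 0.5·2.76/3 = 12.46.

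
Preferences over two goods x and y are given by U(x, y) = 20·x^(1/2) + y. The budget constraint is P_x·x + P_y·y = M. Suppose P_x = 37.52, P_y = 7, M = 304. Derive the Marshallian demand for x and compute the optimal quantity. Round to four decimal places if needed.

Utility is quasi-linear in y; the FOC for x is 10/√x = P_x/P_y.
Solve: √x = 10·P_y/P_x, so x*(P_x,P_y) = (10·P_y/P_x)², and y* = (M − P_x·x*)/P_y.
Plugging in: x* = (10·7/37.52)² = 3.4807.

x* = 3.4807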